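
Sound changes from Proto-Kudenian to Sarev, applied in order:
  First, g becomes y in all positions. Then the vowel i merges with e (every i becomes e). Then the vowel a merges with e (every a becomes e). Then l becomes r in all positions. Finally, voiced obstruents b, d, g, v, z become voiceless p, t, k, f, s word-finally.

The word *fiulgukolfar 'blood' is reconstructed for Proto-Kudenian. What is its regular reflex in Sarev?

Sarev: *fiulgukolfar
  fiulgukolfar → fiulyukolfar   [unconditioned shift]
  fiulyukolfar → feulyukolfar   [vowel merger]
  feulyukolfar → feulyukolfer   [vowel merger]
  feulyukolfer → feuryukorfer   [unconditioned shift]
  feuryukorfer (rule 5 does not apply)
  giving Sarev feuryukorfer.

feuryukorfer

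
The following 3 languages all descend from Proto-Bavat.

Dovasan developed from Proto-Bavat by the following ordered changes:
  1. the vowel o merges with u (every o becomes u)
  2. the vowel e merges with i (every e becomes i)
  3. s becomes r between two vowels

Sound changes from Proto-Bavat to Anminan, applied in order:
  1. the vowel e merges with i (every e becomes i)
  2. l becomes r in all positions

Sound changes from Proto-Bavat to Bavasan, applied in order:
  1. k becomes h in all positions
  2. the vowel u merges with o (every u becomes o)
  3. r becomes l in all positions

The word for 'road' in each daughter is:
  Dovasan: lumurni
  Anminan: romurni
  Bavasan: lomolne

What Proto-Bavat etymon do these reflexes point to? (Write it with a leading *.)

Position 5: Dovasan has r, Anminan has r, Bavasan has l. Taking the neighbouring segments as reconstructed: Dovasan r can only go back to *r; Anminan r could go back to *l or *r; Bavasan l could go back to *l or *r — the one source consistent with every daughter is *r.
Position 4: Dovasan has u, Anminan has u, Bavasan has o. Anminan preserves u here (none of its changes turn any other segment into u), so the proto-segment is *u.
Continuing position by position gives *lomurne; check it forward:
Dovasan: *lomurne > lumurne > lumurni  (by vowel merger, vowel merger)
Anminan: start from *lomurne.
  rule 1 (vowel merger): lomurne → lomurni
  rule 2 (unconditioned shift): lomurni → romurni
  ⇒ Anminan romurni
Bavasan: *lomurne > lomorne > lomolne  (by vowel merger, unconditioned shift)
No other proto-form is consistent with every reflex, so the reconstruction is *lomurne.

*lomurne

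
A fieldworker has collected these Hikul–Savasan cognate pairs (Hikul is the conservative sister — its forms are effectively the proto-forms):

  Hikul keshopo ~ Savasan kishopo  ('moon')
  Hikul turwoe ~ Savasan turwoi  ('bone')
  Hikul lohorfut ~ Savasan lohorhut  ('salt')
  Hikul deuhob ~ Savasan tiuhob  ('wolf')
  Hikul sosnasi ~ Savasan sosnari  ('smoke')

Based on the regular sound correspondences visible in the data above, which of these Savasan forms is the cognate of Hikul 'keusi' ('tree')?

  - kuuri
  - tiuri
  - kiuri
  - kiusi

kiuri

deuhob ~ tiuhob — Hikul e corresponds to Savasan i after a consonant, before a back vowel.
sosnasi ~ sosnari — Hikul s corresponds to Savasan r between vowels (before a front vowel).
Applying these to Hikul 'keusi':
  keusi → kiusi   (e→i after a consonant, before a back vowel)
  kiusi → kiuri   (s→r between vowels (before a front vowel))
So the Savasan cognate is 'kiuri'.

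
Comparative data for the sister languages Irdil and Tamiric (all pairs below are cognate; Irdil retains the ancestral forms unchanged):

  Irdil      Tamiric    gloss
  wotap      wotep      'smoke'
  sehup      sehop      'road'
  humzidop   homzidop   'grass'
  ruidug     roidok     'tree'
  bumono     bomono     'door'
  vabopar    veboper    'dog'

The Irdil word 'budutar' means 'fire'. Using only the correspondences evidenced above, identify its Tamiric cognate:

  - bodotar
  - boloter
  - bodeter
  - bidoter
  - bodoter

ruidug ~ roidok — Irdil u corresponds to Tamiric o after a consonant, before a consonant other than r, m, n, p, b, f, v.
vabopar ~ veboper — Irdil a corresponds to Tamiric e after a consonant, before r.
Applying these to Irdil 'budutar':
  budutar → bodutar   (u→o after a consonant, before a consonant other than r, m, n, p, b, f, v)
  bodutar → bodotar   (u→o after a consonant, before a consonant other than r, m, n, p, b, f, v)
  bodotar → bodoter   (a→e after a consonant, before r)
So the Tamiric cognate is 'bodoter'.

bodoter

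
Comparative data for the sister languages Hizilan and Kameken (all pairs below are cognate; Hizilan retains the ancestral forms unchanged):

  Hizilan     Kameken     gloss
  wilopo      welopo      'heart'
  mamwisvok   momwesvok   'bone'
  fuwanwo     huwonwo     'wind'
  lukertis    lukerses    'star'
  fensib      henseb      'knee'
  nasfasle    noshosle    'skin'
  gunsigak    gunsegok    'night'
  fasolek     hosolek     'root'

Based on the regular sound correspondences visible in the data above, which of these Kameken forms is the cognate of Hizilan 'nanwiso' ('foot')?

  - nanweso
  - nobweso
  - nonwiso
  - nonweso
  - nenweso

fuwanwo ~ huwonwo — Hizilan a corresponds to Kameken o after a consonant, before a nasal.
wilopo ~ welopo, mamwisvok ~ momwesvok — Hizilan i corresponds to Kameken e after a consonant, before a consonant other than r, m, n, p, b, f, v.
Applying these to Hizilan 'nanwiso':
  nanwiso → nonwiso   (a→o after a consonant, before a nasal)
  nonwiso → nonweso   (i→e after a consonant, before a consonant other than r, m, n, p, b, f, v)
So the Kameken cognate is 'nonweso'.

nonweso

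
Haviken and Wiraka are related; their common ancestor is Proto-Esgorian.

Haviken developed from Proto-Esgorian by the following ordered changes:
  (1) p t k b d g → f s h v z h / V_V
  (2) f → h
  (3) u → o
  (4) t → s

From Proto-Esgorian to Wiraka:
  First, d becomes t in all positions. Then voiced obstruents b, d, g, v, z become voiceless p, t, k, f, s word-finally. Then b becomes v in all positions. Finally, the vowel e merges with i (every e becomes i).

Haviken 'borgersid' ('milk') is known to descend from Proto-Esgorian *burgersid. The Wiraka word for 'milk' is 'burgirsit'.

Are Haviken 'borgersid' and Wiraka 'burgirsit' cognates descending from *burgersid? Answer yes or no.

no

Derive the expected Wiraka reflex of *burgersid:
Wiraka: *burgersid > burgersit > vurgersit > vurgirsit  (by unconditioned shift, unconditioned shift, vowel merger)
The regular Wiraka reflex would be 'vurgirsit', but the attested form is 'burgirsit'. The correspondence is irregular, so they are not cognates (the Wiraka form has a different source).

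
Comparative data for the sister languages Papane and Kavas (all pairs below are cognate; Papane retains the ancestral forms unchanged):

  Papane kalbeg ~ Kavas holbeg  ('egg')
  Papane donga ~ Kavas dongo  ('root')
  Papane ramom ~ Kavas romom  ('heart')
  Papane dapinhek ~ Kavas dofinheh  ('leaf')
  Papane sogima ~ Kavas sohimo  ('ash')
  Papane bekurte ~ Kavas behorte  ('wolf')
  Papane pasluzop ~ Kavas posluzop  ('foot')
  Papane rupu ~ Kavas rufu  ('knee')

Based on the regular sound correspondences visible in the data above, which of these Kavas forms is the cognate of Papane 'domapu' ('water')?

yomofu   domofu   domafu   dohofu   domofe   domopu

domofu

dapinhek ~ dofinheh — Papane a corresponds to Kavas o after a consonant, before a labial obstruent.
rupu ~ rufu — Papane p corresponds to Kavas f between vowels (before a back vowel).
Applying these to Papane 'domapu':
  domapu → domopu   (a→o after a consonant, before a labial obstruent)
  domopu → domofu   (p→f between vowels (before a back vowel))
So the Kavas cognate is 'domofu'.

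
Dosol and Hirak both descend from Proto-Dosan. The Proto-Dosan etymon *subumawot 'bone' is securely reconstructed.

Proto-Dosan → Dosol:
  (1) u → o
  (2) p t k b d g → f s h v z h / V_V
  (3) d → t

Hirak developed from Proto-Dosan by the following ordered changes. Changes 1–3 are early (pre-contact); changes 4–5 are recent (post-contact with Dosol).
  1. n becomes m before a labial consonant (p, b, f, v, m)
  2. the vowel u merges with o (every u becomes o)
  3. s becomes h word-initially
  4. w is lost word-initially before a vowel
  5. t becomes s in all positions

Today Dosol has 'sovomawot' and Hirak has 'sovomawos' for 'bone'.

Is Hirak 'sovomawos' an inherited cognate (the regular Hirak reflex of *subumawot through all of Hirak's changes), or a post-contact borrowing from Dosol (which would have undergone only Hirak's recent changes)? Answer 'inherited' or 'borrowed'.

If inherited, *subumawot would pass through all of Hirak's changes:
Hirak: *subumawot > sobomawot > hobomawot > hobomawos  (by vowel merger, debuccalisation, unconditioned shift)
If borrowed from Dosol 'sovomawot' after the early changes, it would undergo only the recent ones:
  rule 4 (glide loss): no change (sovomawot)
  rule 5 (unconditioned shift): sovomawot → sovomawos
  ⇒ as a loan: sovomawos
Hirak 'sovomawos' matches the loan outcome 'sovomawos', not the inherited 'hobomawos' — it skipped the early Hirak changes, so it was borrowed from Dosol.

borrowed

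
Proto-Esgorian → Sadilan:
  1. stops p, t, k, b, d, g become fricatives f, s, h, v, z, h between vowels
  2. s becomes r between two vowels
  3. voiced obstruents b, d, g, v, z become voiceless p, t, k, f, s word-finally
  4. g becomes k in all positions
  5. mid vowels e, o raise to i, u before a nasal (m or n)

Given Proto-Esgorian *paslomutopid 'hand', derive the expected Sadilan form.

Sadilan: start from *paslomutopid.
  rule 1 (intervocalic lenition): paslomutopid → paslomusofid
  rule 2 (rhotacism): paslomusofid → paslomurofid
  rule 3 (final devoicing): paslomurofid → paslomurofit
  rule 4: no change — paslomurofit
  rule 5 (pre-nasal raising): paslomurofit → paslumurofit
  ⇒ Sadilan paslumurofit

paslumurofit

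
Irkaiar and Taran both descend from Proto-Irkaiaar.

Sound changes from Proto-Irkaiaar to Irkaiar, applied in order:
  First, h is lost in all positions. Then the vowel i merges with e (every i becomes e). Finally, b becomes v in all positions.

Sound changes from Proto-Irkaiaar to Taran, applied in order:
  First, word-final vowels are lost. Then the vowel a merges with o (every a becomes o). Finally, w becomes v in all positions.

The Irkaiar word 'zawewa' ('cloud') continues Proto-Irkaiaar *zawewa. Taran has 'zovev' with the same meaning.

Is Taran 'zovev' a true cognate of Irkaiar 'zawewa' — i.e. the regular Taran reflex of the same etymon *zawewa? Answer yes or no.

yes

Derive the expected Taran reflex of *zawewa:
Taran: *zawewa
  zawewa → zawew   [apocope]
  zawew → zowew   [vowel merger]
  zowew → zovev   [unconditioned shift]
  giving Taran zovev.
Taran 'zovev' matches the regular reflex exactly, so the pair is cognate.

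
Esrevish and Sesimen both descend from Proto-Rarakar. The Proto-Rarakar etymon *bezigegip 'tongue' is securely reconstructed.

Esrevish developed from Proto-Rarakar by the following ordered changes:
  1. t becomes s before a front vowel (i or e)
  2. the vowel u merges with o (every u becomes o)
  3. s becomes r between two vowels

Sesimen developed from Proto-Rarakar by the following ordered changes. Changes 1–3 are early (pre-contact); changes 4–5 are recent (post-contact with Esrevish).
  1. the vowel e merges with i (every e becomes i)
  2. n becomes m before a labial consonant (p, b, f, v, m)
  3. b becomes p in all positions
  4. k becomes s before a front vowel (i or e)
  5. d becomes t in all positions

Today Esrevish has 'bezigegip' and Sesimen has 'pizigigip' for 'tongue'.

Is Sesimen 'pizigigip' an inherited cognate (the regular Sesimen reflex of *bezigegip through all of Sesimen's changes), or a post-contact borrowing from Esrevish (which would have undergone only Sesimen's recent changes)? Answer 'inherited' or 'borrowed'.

If inherited, *bezigegip would pass through all of Sesimen's changes:
Sesimen: *bezigegip
  bezigegip → bizigigip   [vowel merger]
  bizigigip (rule 2 does not apply)
  bizigigip → pizigigip   [unconditioned shift]
  pizigigip (rule 4 does not apply)
  pizigigip (rule 5 does not apply)
  giving Sesimen pizigigip.
If borrowed from Esrevish 'bezigegip' after the early changes, it would undergo only the recent ones:
  rule 4 (palatalisation): no change (bezigegip)
  rule 5 (unconditioned shift): no change (bezigegip)
  ⇒ as a loan: bezigegip
Sesimen 'pizigigip' matches the inherited outcome exactly, so it is an inherited cognate, not a loan.

inherited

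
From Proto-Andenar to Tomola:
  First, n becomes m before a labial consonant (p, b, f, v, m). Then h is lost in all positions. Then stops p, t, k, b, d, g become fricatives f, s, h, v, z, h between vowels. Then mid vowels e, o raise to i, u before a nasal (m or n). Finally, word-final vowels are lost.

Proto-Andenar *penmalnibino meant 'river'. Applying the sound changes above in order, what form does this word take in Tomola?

pimmalnivin

Tomola: *penmalnibino
  penmalnibino → pemmalnibino   [nasal place assimilation]
  pemmalnibino (rule 2 does not apply)
  pemmalnibino → pemmalnivino   [intervocalic lenition]
  pemmalnivino → pimmalnivino   [pre-nasal raising]
  pimmalnivino → pimmalnivin   [apocope]
  giving Tomola pimmalnivin.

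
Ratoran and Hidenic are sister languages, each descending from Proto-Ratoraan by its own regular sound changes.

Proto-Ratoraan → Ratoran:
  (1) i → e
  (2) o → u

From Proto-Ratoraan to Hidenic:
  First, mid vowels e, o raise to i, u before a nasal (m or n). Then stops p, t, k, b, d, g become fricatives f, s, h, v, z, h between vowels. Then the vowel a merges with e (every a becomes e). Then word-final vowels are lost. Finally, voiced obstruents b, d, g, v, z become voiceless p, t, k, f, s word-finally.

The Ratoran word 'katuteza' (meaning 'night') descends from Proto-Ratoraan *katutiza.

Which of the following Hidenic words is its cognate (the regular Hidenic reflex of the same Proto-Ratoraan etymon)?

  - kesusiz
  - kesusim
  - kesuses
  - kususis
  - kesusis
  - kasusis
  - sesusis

kesusis

Hidenic: *katutiza
  katutiza (rule 1 does not apply)
  katutiza → kasusiza   [intervocalic lenition]
  kasusiza → kesusize   [vowel merger]
  kesusize → kesusiz   [apocope]
  kesusiz → kesusis   [final devoicing]
  giving Hidenic kesusis.
The other candidates each miss or misapply at least one Hidenic change.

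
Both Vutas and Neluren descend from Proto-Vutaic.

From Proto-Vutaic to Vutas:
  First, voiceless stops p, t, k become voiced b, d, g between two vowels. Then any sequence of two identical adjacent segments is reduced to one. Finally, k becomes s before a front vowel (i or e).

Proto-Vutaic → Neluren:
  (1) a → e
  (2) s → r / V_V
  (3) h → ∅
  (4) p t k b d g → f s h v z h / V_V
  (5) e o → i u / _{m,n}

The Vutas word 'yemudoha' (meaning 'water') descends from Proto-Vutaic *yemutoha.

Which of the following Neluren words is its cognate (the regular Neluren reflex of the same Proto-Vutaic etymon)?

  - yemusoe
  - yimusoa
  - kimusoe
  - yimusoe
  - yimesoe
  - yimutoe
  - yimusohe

yimusoe

Neluren: start from *yemutoha.
  rule 1 (vowel merger): yemutoha → yemutohe
  rule 2: no change — yemutohe
  rule 3 (h-loss): yemutohe → yemutoe
  rule 4 (intervocalic lenition): yemutoe → yemusoe
  rule 5 (pre-nasal raising): yemusoe → yimusoe
  ⇒ Neluren yimusoe
Only 'yimusoe' matches the regular Neluren development of *yemutoha.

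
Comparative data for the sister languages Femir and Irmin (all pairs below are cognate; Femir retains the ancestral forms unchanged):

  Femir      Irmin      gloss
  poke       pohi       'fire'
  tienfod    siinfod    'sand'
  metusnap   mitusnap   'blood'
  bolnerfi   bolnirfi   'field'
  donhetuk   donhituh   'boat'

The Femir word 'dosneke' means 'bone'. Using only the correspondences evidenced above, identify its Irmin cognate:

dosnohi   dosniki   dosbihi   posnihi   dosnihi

dosnihi

metusnap ~ mitusnap, donhetuk ~ donhituh — Femir e corresponds to Irmin i after a consonant, before a consonant other than r, m, n, p, b, f, v.
poke ~ pohi — Femir k corresponds to Irmin h between vowels (before a front vowel).
poke ~ pohi — Femir e corresponds to Irmin i word-finally.
Applying these to Femir 'dosneke':
  dosneke → dosnike   (e→i after a consonant, before a consonant other than r, m, n, p, b, f, v)
  dosnike → dosnihe   (k→h between vowels (before a front vowel))
  dosnihe → dosnihi   (e→i word-finally)
So the Irmin cognate is 'dosnihi'.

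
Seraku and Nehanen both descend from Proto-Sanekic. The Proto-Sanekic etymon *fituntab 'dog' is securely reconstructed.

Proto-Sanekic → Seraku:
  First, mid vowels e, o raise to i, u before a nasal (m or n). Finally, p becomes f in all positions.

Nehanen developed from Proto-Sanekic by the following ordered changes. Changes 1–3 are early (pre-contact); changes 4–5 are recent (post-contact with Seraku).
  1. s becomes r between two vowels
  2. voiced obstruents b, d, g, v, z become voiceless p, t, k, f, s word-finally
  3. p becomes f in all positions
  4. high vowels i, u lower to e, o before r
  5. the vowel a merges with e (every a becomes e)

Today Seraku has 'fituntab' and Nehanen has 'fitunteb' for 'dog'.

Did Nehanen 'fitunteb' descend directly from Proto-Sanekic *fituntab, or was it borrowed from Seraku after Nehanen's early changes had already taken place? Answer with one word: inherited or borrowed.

If inherited, *fituntab would pass through all of Nehanen's changes:
Nehanen: *fituntab
  fituntab (rule 1 does not apply)
  fituntab → fituntap   [final devoicing]
  fituntap → fituntaf   [unconditioned shift]
  fituntaf (rule 4 does not apply)
  fituntaf → fituntef   [vowel merger]
  giving Nehanen fituntef.
If borrowed from Seraku 'fituntab' after the early changes, it would undergo only the recent ones:
  rule 4 (pre-rhotic lowering): no change (fituntab)
  rule 5 (vowel merger): fituntab → fitunteb
  ⇒ as a loan: fitunteb
Nehanen 'fitunteb' matches the loan outcome 'fitunteb', not the inherited 'fituntef' — it skipped the early Nehanen changes, so it was borrowed from Seraku.

borrowed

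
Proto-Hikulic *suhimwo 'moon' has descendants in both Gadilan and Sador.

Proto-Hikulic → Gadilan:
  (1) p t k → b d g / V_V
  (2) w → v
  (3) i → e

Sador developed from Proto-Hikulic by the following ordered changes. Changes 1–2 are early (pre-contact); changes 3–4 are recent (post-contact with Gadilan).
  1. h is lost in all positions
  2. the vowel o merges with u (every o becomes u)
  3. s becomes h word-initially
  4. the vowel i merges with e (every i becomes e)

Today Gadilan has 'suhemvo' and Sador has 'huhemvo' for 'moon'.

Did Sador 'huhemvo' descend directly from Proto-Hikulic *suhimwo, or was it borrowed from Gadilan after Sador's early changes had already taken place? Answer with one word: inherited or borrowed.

borrowed

If inherited, *suhimwo would pass through all of Sador's changes:
Sador: start from *suhimwo.
  rule 1 (h-loss): suhimwo → suimwo
  rule 2 (vowel merger): suimwo → suimwu
  rule 3 (debuccalisation): suimwu → huimwu
  rule 4 (vowel merger): huimwu → huemwu
  ⇒ Sador huemwu
If borrowed from Gadilan 'suhemvo' after the early changes, it would undergo only the recent ones:
  rule 3 (debuccalisation): suhemvo → huhemvo
  rule 4 (vowel merger): no change (huhemvo)
  ⇒ as a loan: huhemvo
Sador 'huhemvo' matches the loan outcome 'huhemvo', not the inherited 'huemwu' — it skipped the early Sador changes, so it was borrowed from Gadilan.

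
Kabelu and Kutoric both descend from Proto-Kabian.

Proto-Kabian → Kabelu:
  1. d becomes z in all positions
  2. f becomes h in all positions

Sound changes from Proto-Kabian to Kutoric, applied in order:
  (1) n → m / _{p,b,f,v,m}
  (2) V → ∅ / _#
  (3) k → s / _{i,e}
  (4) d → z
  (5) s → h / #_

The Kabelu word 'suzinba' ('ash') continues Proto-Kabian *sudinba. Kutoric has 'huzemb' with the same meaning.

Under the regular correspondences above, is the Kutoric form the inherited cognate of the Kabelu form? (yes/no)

Derive the expected Kutoric reflex of *sudinba:
Kutoric: start from *sudinba.
  rule 1 (nasal place assimilation): sudinba → sudimba
  rule 2 (apocope): sudimba → sudimb
  rule 3: no change — sudimb
  rule 4 (unconditioned shift): sudimb → suzimb
  rule 5 (debuccalisation): suzimb → huzimb
  ⇒ Kutoric huzimb
The regular Kutoric reflex would be 'huzimb', but the attested form is 'huzemb'. The correspondence is irregular, so they are not cognates (the Kutoric form has a different source).

no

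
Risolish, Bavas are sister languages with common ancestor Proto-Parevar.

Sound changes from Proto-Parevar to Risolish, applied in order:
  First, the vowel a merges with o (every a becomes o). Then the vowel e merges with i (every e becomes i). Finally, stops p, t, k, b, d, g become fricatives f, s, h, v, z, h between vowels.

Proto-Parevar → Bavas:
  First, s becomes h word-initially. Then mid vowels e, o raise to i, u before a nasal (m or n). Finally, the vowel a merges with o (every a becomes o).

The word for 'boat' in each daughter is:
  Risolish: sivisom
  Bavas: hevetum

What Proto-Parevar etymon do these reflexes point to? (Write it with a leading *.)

Position 2: Risolish has i, Bavas has e. Bavas preserves e here (none of its changes turn any other segment into e), so the proto-segment is *e.
Position 5: Risolish has s, Bavas has t. Bavas preserves t here (none of its changes turn any other segment into t), so the proto-segment is *t.
Verify the candidate proto-form against each daughter:
Risolish: *sevetom > sivitom > sivisom  (by vowel merger, intervocalic lenition)
Bavas: *sevetom > hevetom > hevetum  (by debuccalisation, pre-nasal raising)
*sevetom is the unique common source.

*sevetom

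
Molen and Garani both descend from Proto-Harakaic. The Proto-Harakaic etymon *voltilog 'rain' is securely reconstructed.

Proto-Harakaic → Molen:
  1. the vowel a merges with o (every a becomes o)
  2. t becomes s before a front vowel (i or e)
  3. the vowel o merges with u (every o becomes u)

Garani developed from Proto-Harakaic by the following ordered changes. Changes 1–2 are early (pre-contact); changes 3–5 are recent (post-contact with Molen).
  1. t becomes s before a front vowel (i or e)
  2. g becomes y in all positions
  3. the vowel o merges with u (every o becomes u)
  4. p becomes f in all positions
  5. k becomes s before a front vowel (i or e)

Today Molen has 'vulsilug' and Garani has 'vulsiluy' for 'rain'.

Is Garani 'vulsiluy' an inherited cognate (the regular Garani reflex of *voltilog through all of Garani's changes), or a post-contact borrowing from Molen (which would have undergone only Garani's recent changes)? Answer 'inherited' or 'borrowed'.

inherited

If inherited, *voltilog would pass through all of Garani's changes:
Garani: *voltilog > volsilog > volsiloy > vulsiluy  (by palatalisation, unconditioned shift, vowel merger)
If borrowed from Molen 'vulsilug' after the early changes, it would undergo only the recent ones:
  rule 3 (vowel merger): no change (vulsilug)
  rule 4 (unconditioned shift): no change (vulsilug)
  rule 5 (palatalisation): no change (vulsilug)
  ⇒ as a loan: vulsilug
Garani 'vulsiluy' matches the inherited outcome exactly, so it is an inherited cognate, not a loan.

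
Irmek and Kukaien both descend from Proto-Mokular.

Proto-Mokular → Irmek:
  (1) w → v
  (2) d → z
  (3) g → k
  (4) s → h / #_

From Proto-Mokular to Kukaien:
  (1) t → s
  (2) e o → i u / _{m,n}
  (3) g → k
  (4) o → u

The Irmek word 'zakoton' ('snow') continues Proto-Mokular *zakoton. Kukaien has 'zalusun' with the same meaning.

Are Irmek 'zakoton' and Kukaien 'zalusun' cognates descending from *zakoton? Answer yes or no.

Derive the expected Kukaien reflex of *zakoton:
Kukaien: *zakoton > zakoson > zakosun > zakusun  (by unconditioned shift, pre-nasal raising, vowel merger)
The regular Kukaien reflex would be 'zakusun', but the attested form is 'zalusun'. The correspondence is irregular, so they are not cognates (the Kukaien form has a different source).

no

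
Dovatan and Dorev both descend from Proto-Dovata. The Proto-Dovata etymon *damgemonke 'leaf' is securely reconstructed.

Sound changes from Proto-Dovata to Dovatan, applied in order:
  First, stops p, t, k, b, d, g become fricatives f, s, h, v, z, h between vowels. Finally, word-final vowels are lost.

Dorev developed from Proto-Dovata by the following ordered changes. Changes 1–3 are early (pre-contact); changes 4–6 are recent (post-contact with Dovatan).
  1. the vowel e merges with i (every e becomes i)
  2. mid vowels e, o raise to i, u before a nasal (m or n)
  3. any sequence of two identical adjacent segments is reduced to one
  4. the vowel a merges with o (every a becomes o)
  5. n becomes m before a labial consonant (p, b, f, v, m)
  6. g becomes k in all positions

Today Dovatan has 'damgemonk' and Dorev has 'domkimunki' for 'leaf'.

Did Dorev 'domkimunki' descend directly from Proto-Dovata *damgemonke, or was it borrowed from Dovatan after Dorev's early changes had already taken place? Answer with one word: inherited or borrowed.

inherited

If inherited, *damgemonke would pass through all of Dorev's changes:
Dorev: *damgemonke
  damgemonke → damgimonki   [vowel merger]
  damgimonki → damgimunki   [pre-nasal raising]
  damgimunki (rule 3 does not apply)
  damgimunki → domgimunki   [vowel merger]
  domgimunki (rule 5 does not apply)
  domgimunki → domkimunki   [unconditioned shift]
  giving Dorev domkimunki.
If borrowed from Dovatan 'damgemonk' after the early changes, it would undergo only the recent ones:
  rule 4 (vowel merger): damgemonk → domgemonk
  rule 5 (nasal place assimilation): no change (domgemonk)
  rule 6 (unconditioned shift): domgemonk → domkemonk
  ⇒ as a loan: domkemonk
Dorev 'domkimunki' matches the inherited outcome exactly, so it is an inherited cognate, not a loan.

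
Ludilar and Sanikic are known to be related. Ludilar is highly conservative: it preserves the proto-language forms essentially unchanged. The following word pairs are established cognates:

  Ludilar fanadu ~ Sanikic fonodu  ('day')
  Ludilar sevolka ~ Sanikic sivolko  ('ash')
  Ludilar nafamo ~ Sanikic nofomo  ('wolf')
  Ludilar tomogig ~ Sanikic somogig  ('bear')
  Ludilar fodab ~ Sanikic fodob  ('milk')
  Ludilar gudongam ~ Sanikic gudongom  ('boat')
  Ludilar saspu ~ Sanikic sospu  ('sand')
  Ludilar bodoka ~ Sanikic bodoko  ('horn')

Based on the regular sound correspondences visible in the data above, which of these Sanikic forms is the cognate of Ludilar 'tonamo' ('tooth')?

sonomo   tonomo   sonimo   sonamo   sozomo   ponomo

tomogig ~ somogig — Ludilar t corresponds to Sanikic s word-initially before a back vowel.
nafamo ~ nofomo, gudongam ~ gudongom — Ludilar a corresponds to Sanikic o after a consonant, before a nasal.
Applying these to Ludilar 'tonamo':
  tonamo → sonamo   (t→s word-initially before a back vowel)
  sonamo → sonomo   (a→o after a consonant, before a nasal)
So the Sanikic cognate is 'sonomo'.

sonomo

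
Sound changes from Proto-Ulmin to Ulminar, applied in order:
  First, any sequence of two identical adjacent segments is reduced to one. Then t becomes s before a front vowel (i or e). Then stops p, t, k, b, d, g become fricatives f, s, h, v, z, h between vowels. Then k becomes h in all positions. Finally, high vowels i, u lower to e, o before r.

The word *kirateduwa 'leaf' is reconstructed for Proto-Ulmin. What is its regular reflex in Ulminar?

Ulminar: start from *kirateduwa.
  rule 1: no change — kirateduwa
  rule 2 (palatalisation): kirateduwa → kiraseduwa
  rule 3 (intervocalic lenition): kiraseduwa → kirasezuwa
  rule 4 (unconditioned shift): kirasezuwa → hirasezuwa
  rule 5 (pre-rhotic lowering): hirasezuwa → herasezuwa
  ⇒ Ulminar herasezuwa

herasezuwa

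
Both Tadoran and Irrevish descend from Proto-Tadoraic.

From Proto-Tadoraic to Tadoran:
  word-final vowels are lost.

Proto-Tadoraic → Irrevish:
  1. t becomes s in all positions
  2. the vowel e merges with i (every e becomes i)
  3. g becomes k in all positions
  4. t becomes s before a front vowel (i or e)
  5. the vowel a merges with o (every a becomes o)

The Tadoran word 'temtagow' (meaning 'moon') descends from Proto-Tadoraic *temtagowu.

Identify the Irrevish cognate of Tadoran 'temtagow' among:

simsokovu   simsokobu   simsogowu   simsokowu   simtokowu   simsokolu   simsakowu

Irrevish: *temtagowu > semsagowu > simsagowu > simsakowu > simsokowu  (by unconditioned shift, vowel merger, unconditioned shift, vowel merger)
The other candidates each miss or misapply at least one Irrevish change.

simsokowu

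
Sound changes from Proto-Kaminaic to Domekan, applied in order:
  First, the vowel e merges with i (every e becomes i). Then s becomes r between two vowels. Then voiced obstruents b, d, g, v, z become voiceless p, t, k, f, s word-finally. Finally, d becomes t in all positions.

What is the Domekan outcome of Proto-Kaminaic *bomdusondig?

Domekan: *bomdusondig
  bomdusondig (rule 1 does not apply)
  bomdusondig → bomdurondig   [rhotacism]
  bomdurondig → bomdurondik   [final devoicing]
  bomdurondik → bomturontik   [unconditioned shift]
  giving Domekan bomturontik.

bomturontik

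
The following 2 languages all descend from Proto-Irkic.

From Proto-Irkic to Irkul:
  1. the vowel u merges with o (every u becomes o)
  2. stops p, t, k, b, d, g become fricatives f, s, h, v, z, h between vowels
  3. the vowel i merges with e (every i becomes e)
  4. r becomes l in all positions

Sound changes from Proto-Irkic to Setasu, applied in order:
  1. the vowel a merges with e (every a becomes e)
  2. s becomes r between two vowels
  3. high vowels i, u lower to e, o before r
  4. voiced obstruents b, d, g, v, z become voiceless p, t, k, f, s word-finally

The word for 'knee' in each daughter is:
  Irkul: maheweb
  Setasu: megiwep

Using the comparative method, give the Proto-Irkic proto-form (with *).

Position 3: Irkul has h, Setasu has g. Setasu preserves g here (none of its changes turn any other segment into g), so the proto-segment is *g.
Position 2: Irkul has a, Setasu has e. Irkul preserves a here (none of its changes turn any other segment into a), so the proto-segment is *a.
Continuing position by position gives *magiweb; check it forward:
Irkul: start from *magiweb.
  rule 1: no change — magiweb
  rule 2 (intervocalic lenition): magiweb → mahiweb
  rule 3 (vowel merger): mahiweb → maheweb
  rule 4: no change — maheweb
  ⇒ Irkul maheweb
Setasu: start from *magiweb.
  rule 1 (vowel merger): magiweb → megiweb
  rule 2: no change — megiweb
  rule 3: no change — megiweb
  rule 4 (final devoicing): megiweb → megiwep
  ⇒ Setasu megiwep
*magiweb is the unique common source.

*magiweb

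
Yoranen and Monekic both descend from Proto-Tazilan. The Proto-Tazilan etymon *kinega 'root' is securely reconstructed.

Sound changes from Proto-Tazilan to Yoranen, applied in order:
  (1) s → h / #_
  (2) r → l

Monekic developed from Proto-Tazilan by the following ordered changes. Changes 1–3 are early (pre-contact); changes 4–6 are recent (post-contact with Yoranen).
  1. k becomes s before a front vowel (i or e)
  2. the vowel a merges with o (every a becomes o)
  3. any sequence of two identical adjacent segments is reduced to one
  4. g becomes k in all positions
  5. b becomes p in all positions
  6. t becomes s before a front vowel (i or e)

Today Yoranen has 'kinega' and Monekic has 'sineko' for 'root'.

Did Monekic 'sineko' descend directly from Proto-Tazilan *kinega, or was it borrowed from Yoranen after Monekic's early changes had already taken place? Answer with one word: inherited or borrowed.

If inherited, *kinega would pass through all of Monekic's changes:
Monekic: start from *kinega.
  rule 1 (palatalisation): kinega → sinega
  rule 2 (vowel merger): sinega → sinego
  rule 3: no change — sinego
  rule 4 (unconditioned shift): sinego → sineko
  rule 5: no change — sineko
  rule 6: no change — sineko
  ⇒ Monekic sineko
If borrowed from Yoranen 'kinega' after the early changes, it would undergo only the recent ones:
  rule 4 (unconditioned shift): kinega → kineka
  rule 5 (unconditioned shift): no change (kineka)
  rule 6 (palatalisation): no change (kineka)
  ⇒ as a loan: kineka
Monekic 'sineko' matches the inherited outcome exactly, so it is an inherited cognate, not a loan.

inherited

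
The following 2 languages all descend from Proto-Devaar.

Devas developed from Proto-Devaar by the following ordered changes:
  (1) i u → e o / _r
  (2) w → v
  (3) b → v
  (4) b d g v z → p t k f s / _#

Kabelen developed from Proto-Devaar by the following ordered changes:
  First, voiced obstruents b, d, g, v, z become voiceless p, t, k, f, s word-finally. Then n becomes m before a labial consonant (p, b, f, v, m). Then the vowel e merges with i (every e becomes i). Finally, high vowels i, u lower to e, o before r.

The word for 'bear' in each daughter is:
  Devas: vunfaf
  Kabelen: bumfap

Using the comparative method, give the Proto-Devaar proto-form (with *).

*bunfab

Position 1: Devas has v, Kabelen has b. Kabelen preserves b here (none of its changes turn any other segment into b), so the proto-segment is *b.
Position 3: Devas has n, Kabelen has m. Devas preserves n here (none of its changes turn any other segment into n), so the proto-segment is *n.
Verify the candidate proto-form against each daughter:
Devas: *bunfab > vunfav > vunfaf  (by unconditioned shift, final devoicing)
Kabelen: *bunfab
  bunfab → bunfap   [final devoicing]
  bunfap → bumfap   [nasal place assimilation]
  bumfap (rule 3 does not apply)
  bumfap (rule 4 does not apply)
  giving Kabelen bumfap.
*bunfab is the unique common source.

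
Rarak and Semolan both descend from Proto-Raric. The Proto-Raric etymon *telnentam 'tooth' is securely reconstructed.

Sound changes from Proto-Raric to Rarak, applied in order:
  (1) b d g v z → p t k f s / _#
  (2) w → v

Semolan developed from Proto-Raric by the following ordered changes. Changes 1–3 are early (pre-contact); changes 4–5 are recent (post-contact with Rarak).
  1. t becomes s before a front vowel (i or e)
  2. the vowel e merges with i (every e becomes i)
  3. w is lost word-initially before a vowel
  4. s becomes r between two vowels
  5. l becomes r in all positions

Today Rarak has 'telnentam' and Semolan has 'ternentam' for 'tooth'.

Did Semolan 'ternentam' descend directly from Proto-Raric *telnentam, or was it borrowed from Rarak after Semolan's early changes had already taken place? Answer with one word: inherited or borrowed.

borrowed

If inherited, *telnentam would pass through all of Semolan's changes:
Semolan: *telnentam
  telnentam → selnentam   [palatalisation]
  selnentam → silnintam   [vowel merger]
  silnintam (rule 3 does not apply)
  silnintam (rule 4 does not apply)
  silnintam → sirnintam   [unconditioned shift]
  giving Semolan sirnintam.
If borrowed from Rarak 'telnentam' after the early changes, it would undergo only the recent ones:
  rule 4 (rhotacism): no change (telnentam)
  rule 5 (unconditioned shift): telnentam → ternentam
  ⇒ as a loan: ternentam
Semolan 'ternentam' matches the loan outcome 'ternentam', not the inherited 'sirnintam' — it skipped the early Semolan changes, so it was borrowed from Rarak.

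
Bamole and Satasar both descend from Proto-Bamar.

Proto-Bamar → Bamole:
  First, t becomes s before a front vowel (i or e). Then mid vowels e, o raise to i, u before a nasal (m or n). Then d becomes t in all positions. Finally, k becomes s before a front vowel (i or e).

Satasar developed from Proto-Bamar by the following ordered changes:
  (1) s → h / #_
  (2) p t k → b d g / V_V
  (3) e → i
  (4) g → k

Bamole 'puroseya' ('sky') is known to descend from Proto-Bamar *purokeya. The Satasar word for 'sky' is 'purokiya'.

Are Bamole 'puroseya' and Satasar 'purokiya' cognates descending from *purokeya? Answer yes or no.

yes

Derive the expected Satasar reflex of *purokeya:
Satasar: *purokeya > purogeya > purogiya > purokiya  (by intervocalic voicing, vowel merger, unconditioned shift)
Satasar 'purokiya' matches the regular reflex exactly, so the pair is cognate.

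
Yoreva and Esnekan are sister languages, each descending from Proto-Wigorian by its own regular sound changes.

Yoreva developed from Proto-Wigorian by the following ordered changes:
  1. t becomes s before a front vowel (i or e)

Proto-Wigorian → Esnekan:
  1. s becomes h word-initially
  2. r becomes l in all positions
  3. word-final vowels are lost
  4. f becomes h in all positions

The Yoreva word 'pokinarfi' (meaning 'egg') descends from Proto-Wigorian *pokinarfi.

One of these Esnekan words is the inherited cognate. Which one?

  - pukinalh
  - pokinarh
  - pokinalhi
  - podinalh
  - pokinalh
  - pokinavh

pokinalh

Esnekan: *pokinarfi > pokinalfi > pokinalf > pokinalh  (by unconditioned shift, apocope, unconditioned shift)
Only 'pokinalh' matches the regular Esnekan development of *pokinarfi.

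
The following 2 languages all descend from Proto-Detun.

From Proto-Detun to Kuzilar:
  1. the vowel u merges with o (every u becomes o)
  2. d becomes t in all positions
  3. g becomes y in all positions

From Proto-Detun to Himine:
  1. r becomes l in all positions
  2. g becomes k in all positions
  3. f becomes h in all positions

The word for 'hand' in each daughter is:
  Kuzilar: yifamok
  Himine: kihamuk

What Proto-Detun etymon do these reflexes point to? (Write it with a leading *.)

*gifamuk

Position 3: Kuzilar has f, Himine has h. Kuzilar preserves f here (none of its changes turn any other segment into f), so the proto-segment is *f.
Position 1: Kuzilar has y, Himine has k. Taking the neighbouring segments as reconstructed: Kuzilar y could go back to *g or *y; Himine k could go back to *k or *g — the one source consistent with every daughter is *g.
Position 6: Kuzilar has o, Himine has u. Himine preserves u here (none of its changes turn any other segment into u), so the proto-segment is *u.
The remaining positions agree across the daughters. Check the candidate against every language:
Kuzilar: *gifamuk
  gifamuk → gifamok   [vowel merger]
  gifamok (rule 2 does not apply)
  gifamok → yifamok   [unconditioned shift]
  giving Kuzilar yifamok.
Himine: start from *gifamuk.
  rule 1: no change — gifamuk
  rule 2 (unconditioned shift): gifamuk → kifamuk
  rule 3 (unconditioned shift): kifamuk → kihamuk
  ⇒ Himine kihamuk
Only *gifamuk yields all of Kuzilar yifamok, Himine kihamuk.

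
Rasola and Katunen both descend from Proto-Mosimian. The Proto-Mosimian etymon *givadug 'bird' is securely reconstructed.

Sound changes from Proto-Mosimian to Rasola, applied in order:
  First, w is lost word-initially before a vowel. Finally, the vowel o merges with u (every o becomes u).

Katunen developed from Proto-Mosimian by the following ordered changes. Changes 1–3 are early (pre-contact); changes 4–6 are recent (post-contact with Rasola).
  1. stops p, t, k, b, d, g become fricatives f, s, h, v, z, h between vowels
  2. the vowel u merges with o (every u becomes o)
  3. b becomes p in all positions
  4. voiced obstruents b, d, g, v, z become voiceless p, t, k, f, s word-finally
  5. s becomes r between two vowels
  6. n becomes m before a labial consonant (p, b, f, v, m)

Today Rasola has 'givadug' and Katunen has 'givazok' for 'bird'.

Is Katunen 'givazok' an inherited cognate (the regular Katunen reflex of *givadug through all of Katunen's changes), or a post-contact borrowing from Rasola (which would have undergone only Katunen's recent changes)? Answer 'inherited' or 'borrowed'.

If inherited, *givadug would pass through all of Katunen's changes:
Katunen: *givadug > givazug > givazog > givazok  (by intervocalic lenition, vowel merger, final devoicing)
If borrowed from Rasola 'givadug' after the early changes, it would undergo only the recent ones:
  rule 4 (final devoicing): givadug → givaduk
  rule 5 (rhotacism): no change (givaduk)
  rule 6 (nasal place assimilation): no change (givaduk)
  ⇒ as a loan: givaduk
Katunen 'givazok' matches the inherited outcome exactly, so it is an inherited cognate, not a loan.

inherited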